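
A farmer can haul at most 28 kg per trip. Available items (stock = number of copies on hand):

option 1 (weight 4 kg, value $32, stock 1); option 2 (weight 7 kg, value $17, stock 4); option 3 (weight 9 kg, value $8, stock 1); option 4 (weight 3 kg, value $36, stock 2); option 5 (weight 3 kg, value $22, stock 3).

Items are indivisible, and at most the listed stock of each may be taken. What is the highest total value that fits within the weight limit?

Top feasible selections:
- 1×option 1 + 1×option 2 + 2×option 4 + 3×option 5: weight 26, value 187
- 1×option 1 + 1×option 3 + 2×option 4 + 3×option 5: weight 28, value 178
- 1×option 1 + 2×option 4 + 3×option 5: weight 19, value 170
- 1×option 1 + 1×option 2 + 2×option 4 + 2×option 5: weight 23, value 165
Best: $187.

$187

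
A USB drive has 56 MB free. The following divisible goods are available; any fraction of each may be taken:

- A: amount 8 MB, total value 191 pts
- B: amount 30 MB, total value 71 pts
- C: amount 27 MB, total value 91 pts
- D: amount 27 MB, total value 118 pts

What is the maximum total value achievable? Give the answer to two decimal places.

379.78

Take in order of value per unit:
- A (191/8 per unit): all 8 → value 191, running total 191.00
- D (118/27 per unit): all 27 → value 118, running total 309.00
- C (91/27 per unit): 21 of 27 → value 21×91/27 = 70.7778, running total 379.78
Total 379.78.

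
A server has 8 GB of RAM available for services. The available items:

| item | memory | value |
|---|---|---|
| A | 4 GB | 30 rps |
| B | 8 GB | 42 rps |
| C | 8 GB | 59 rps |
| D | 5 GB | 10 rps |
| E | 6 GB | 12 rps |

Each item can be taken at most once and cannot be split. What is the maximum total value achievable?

This is a 0/1 knapsack; check combinations near the capacity.
- C: memory 8, value 59
- B: memory 8, value 42
- A: memory 4, value 30
Best: 59 rps.

59 rps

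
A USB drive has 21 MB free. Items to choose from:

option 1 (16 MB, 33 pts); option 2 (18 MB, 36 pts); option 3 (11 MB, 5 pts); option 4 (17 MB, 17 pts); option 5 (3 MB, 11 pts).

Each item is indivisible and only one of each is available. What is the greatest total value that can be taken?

47 pts

Check high-value combinations within 21 MB:
- option 2+option 5: size 18+3=21, value 36+11=47
- option 1+option 5: size 16+3=19, value 33+11=44
- option 2: size 18, value 36
Best: 47 pts.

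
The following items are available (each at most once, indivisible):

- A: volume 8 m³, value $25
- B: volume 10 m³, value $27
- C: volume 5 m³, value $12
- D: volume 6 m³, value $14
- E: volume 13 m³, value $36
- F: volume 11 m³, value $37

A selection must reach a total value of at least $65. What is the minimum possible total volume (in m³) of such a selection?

Subsets with value ≥ 65, sorted by total volume:
- A+C+F: volume 24, value 74
- E+F: volume 24, value 73
- A+B+D: volume 24, value 66
- A+D+F: volume 25, value 76
Minimum volume: 24 m³.

24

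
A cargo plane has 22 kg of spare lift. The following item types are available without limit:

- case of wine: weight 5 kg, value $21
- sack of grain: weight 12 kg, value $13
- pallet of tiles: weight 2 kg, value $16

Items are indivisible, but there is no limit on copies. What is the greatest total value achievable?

Best value-per-unit is pallet of tiles at 16/2, and filling with it alone uses weight 11×2=22. No mix of the others beats 11×16 = 176.

$176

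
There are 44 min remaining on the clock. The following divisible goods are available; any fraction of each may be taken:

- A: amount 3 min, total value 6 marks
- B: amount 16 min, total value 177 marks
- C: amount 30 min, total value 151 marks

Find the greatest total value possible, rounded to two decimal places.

Take in order of value per unit:
- B (177/16 per unit): all 16 → value 177, running total 177.00
- C (151/30 per unit): 28 of 30 → value 28×151/30 = 140.9333, running total 317.93
Total 317.93.

317.93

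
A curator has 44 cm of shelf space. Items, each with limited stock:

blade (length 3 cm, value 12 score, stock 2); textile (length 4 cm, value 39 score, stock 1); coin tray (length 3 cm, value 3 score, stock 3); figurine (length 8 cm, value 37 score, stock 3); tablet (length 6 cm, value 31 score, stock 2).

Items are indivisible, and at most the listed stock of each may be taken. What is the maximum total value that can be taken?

Top feasible selections:
- 1×blade + 1×textile + 3×figurine + 2×tablet: length 43, value 224
- 1×textile + 1×coin tray + 3×figurine + 2×tablet: length 43, value 215
- 1×textile + 3×figurine + 2×tablet: length 40, value 212
- 2×blade + 1×textile + 1×coin tray + 3×figurine + 1×tablet: length 43, value 208
Best: 224 score.

224 score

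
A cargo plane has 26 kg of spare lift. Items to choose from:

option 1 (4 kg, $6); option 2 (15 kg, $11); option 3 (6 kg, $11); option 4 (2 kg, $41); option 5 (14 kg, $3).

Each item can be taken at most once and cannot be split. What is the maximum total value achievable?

$63

Check high-value combinations within 26 kg:
- option 2+option 3+option 4: weight 15+6+2=23, value 11+11+41=63
- option 1+option 3+option 4+option 5: weight 4+6+2+14=26, value 6+11+41+3=61
- option 1+option 3+option 4: weight 4+6+2=12, value 6+11+41=58
Best: $63.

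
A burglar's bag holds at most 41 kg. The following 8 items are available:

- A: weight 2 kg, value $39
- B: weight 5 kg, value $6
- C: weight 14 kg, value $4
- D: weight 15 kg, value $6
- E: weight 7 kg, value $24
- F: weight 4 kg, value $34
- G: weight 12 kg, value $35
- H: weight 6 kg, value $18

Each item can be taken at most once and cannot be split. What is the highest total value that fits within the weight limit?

Check high-value combinations within 41 kg:
- A+B+E+F+G+H: weight 2+5+7+4+12+6=36, value 39+6+24+34+35+18=156
- A+E+F+G+H: weight 2+7+4+12+6=31, value 39+24+34+35+18=150
- A+B+E+F+G: weight 2+5+7+4+12=30, value 39+6+24+34+35=138
- A+D+E+F+G: weight 2+15+7+4+12=40, value 39+6+24+34+35=138
Best: $156.

$156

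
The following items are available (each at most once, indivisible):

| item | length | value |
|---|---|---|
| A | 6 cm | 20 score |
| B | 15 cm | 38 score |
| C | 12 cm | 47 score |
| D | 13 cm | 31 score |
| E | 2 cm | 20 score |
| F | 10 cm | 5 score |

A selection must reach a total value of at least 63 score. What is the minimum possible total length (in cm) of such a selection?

14

Subsets with value ≥ 63, sorted by total length:
- C+E: length 14, value 67
- A+C: length 18, value 67
- A+C+E: length 20, value 87
- A+D+E: length 21, value 71
Minimum length: 14 cm.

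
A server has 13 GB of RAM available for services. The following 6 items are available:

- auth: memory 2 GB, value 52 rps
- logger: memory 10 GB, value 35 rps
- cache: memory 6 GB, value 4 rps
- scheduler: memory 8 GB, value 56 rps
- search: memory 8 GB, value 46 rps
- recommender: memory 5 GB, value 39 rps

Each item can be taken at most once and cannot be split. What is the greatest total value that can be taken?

108 rps

Check high-value combinations within 13 GB:
- auth+scheduler: memory 2+8=10, value 52+56=108
- auth+search: memory 2+8=10, value 52+46=98
- auth+cache+recommender: memory 2+6+5=13, value 52+4+39=95
- scheduler+recommender: memory 8+5=13, value 56+39=95
- auth+recommender: memory 2+5=7, value 52+39=91
Best: 108 rps.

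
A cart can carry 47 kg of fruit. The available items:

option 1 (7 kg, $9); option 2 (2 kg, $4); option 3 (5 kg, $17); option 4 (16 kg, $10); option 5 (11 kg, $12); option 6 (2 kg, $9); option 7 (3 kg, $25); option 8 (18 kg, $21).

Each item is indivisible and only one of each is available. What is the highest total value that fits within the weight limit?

This is a 0/1 knapsack; check combinations near the capacity.
- option 1+option 3+option 5+option 6+option 7+option 8: weight 7+5+11+2+3+18=46, value 9+17+12+9+25+21=93
- option 2+option 3+option 5+option 6+option 7+option 8: weight 2+5+11+2+3+18=41, value 4+17+12+9+25+21=88
- option 1+option 2+option 3+option 5+option 7+option 8: weight 7+2+5+11+3+18=46, value 9+4+17+12+25+21=88
- option 1+option 2+option 3+option 4+option 5+option 6+option 7: weight 7+2+5+16+11+2+3=46, value 9+4+17+10+12+9+25=86
Best: $93.

$93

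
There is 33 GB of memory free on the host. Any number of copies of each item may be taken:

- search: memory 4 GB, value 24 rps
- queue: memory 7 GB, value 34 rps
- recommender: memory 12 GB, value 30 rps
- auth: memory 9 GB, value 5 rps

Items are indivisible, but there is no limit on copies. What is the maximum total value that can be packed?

192 rps

Best value-per-unit is search at 24/4, and filling with it alone uses memory 8×4=32. No mix of the others beats 8×24 = 192.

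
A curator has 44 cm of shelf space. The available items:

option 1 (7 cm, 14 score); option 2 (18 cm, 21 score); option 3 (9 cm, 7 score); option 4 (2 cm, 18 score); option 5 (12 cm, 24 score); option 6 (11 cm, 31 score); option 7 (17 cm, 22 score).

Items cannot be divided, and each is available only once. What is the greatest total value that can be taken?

95 score

This is a 0/1 knapsack; check combinations near the capacity.
- option 4+option 5+option 6+option 7: length 2+12+11+17=42, value 18+24+31+22=95
- option 1+option 3+option 4+option 5+option 6: length 7+9+2+12+11=41, value 14+7+18+24+31=94
- option 2+option 4+option 5+option 6: length 18+2+12+11=43, value 21+18+24+31=94
Best: 95 score.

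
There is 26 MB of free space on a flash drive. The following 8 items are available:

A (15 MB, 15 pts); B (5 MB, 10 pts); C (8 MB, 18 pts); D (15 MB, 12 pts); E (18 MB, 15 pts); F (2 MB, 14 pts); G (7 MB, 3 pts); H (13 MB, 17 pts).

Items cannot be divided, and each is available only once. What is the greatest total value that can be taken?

49 pts

This is a 0/1 knapsack; check combinations near the capacity.
- C+F+H: size 8+2+13=23, value 18+14+17=49
- A+C+F: size 15+8+2=25, value 15+18+14=47
- B+C+F+G: size 5+8+2+7=22, value 10+18+14+3=45
- B+C+H: size 5+8+13=26, value 10+18+17=45
- C+D+F: size 8+15+2=25, value 18+12+14=44
Best: 49 pts.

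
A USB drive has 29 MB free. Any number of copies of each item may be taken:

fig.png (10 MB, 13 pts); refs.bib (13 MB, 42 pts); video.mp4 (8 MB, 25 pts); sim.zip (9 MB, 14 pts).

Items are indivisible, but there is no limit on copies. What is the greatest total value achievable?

92 pts

Best value-per-unit is refs.bib at 42/13; filling with it alone gives 2×42 = 84.
Optimal mix: 1×refs.bib + 2×video.mp4 → size 29, value 92.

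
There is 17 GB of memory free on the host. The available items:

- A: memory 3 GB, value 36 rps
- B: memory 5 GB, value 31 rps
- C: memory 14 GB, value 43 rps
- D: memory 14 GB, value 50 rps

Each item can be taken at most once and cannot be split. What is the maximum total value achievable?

86 rps

This is a 0/1 knapsack; check combinations near the capacity.
- A+D: memory 3+14=17, value 36+50=86
- A+C: memory 3+14=17, value 36+43=79
- A+B: memory 3+5=8, value 36+31=67
- D: memory 14, value 50
Best: 86 rps.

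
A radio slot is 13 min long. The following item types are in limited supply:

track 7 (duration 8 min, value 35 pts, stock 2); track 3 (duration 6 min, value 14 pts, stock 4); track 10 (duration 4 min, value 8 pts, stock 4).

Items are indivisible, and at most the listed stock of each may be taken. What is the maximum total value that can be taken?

Best selections within duration 13 and stock limits:
- 1×track 7 + 1×track 10: duration 12, value 43
- 1×track 7: duration 8, value 35
Best: 43 pts.

43 pts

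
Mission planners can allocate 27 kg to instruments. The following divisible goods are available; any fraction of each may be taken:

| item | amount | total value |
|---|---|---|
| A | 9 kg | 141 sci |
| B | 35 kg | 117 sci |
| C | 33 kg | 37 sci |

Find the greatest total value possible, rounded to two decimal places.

201.17

Take in order of value per unit:
- A (141/9 per unit): all 9 → value 141, running total 141.00
- B (117/35 per unit): 18 of 35 → value 18×117/35 = 60.1714, running total 201.17
Total 201.17.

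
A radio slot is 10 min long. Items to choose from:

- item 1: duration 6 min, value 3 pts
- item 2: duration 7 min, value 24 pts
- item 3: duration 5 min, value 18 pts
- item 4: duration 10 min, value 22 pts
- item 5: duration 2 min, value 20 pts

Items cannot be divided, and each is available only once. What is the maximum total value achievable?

This is a 0/1 knapsack; check combinations near the capacity.
- item 2+item 5: duration 7+2=9, value 24+20=44
- item 3+item 5: duration 5+2=7, value 18+20=38
- item 2: duration 7, value 24
Best: 44 pts.

44 pts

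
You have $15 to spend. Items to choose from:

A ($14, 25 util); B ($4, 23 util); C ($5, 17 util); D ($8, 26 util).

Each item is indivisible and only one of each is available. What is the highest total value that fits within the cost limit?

Check high-value combinations within $15:
- B+D: cost 4+8=12, value 23+26=49
- C+D: cost 5+8=13, value 17+26=43
- B+C: cost 4+5=9, value 23+17=40
- D: cost 8, value 26
Best: 49 util.

49 util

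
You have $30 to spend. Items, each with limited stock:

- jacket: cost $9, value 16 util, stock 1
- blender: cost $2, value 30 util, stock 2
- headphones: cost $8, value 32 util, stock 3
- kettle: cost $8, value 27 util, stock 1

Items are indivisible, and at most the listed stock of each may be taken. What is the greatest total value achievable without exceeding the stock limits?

156 util

Top feasible selections:
- 2×blender + 3×headphones: cost 28, value 156
- 2×blender + 2×headphones + 1×kettle: cost 28, value 151
- 1×jacket + 2×blender + 2×headphones: cost 29, value 140
Best: 156 util.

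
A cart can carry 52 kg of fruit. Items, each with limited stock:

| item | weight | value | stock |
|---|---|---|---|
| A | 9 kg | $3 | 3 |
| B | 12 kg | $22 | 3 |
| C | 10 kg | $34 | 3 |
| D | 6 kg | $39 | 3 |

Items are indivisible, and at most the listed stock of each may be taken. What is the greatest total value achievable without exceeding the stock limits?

$219

Best selections within weight 52 and stock limits:
- 3×C + 3×D: weight 48, value 219
- 1×B + 2×C + 3×D: weight 50, value 207
- 2×B + 1×C + 3×D: weight 52, value 195
Best: $219.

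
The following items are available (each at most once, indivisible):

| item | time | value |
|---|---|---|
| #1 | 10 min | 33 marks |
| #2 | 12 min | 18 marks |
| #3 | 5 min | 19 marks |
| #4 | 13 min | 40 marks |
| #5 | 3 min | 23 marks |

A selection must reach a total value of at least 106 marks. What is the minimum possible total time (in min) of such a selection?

Subsets with value ≥ 106, sorted by total time:
- #1+#3+#4+#5: time 31, value 115
- #1+#2+#4+#5: time 38, value 114
- #1+#2+#3+#4: time 40, value 110
Minimum time: 31 min.

31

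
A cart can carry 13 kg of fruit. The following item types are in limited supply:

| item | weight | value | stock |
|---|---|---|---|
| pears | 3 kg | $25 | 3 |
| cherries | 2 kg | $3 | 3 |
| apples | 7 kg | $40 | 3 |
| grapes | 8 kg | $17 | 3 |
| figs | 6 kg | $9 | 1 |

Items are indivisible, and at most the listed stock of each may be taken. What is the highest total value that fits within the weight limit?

$90

Best selections within weight 13 and stock limits:
- 2×pears + 1×apples: weight 13, value 90
- 3×pears + 2×cherries: weight 13, value 81
Best: $90.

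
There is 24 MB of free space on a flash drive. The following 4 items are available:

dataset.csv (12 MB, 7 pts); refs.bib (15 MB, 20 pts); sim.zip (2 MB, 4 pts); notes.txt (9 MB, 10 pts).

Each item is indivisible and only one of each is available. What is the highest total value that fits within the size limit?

Check high-value combinations within 24 MB:
- refs.bib+notes.txt: size 15+9=24, value 20+10=30
- refs.bib+sim.zip: size 15+2=17, value 20+4=24
- dataset.csv+sim.zip+notes.txt: size 12+2+9=23, value 7+4+10=21
- refs.bib: size 15, value 20
Best: 30 pts.

30 pts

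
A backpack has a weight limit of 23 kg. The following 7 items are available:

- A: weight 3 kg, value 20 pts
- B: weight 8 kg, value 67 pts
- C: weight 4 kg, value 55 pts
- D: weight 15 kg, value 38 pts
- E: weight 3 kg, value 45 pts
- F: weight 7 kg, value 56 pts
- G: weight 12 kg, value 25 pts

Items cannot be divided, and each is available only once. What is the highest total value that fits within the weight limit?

223 pts

Check high-value combinations within 23 kg:
- B+C+E+F: weight 8+4+3+7=22, value 67+55+45+56=223
- A+B+C+F: weight 3+8+4+7=22, value 20+67+55+56=198
- A+B+E+F: weight 3+8+3+7=21, value 20+67+45+56=188
Best: 223 pts.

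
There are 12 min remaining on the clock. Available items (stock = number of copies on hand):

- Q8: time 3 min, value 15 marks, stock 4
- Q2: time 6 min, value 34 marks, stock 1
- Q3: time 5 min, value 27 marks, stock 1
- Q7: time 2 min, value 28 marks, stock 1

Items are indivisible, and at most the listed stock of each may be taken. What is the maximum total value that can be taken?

77 marks

Top feasible selections:
- 1×Q8 + 1×Q2 + 1×Q7: time 11, value 77
- 3×Q8 + 1×Q7: time 11, value 73
- 1×Q8 + 1×Q3 + 1×Q7: time 10, value 70
Best: 77 marks.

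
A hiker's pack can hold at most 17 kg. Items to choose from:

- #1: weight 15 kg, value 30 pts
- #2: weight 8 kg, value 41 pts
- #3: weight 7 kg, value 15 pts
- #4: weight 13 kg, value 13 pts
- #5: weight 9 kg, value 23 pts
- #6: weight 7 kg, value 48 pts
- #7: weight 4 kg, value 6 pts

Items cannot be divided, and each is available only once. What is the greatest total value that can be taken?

89 pts

Check high-value combinations within 17 kg:
- #2+#6: weight 8+7=15, value 41+48=89
- #5+#6: weight 9+7=16, value 23+48=71
- #2+#5: weight 8+9=17, value 41+23=64
Best: 89 pts.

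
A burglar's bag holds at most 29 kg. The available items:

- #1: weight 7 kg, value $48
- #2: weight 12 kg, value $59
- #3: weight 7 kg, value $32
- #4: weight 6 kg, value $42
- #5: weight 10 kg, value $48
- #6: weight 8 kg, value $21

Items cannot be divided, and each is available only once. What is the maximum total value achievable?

This is a 0/1 knapsack; check combinations near the capacity.
- #1+#2+#5: weight 7+12+10=29, value 48+59+48=155
- #1+#2+#4: weight 7+12+6=25, value 48+59+42=149
- #2+#4+#5: weight 12+6+10=28, value 59+42+48=149
- #1+#3+#4+#6: weight 7+7+6+8=28, value 48+32+42+21=143
- #1+#2+#3: weight 7+12+7=26, value 48+59+32=139
Best: $155.

$155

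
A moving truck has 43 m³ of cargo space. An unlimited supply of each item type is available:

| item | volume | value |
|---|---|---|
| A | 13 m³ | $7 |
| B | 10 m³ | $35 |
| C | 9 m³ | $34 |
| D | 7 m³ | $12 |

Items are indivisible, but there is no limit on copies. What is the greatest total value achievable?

$148

Best value-per-unit is C at 34/9; filling with it alone gives 4×34 = 136.
Optimal mix: 4×C + 1×D → volume 43, value 148.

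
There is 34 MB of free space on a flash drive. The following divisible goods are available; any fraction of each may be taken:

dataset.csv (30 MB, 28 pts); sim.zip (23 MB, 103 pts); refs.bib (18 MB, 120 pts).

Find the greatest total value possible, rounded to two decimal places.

191.65

Take in order of value per unit:
- refs.bib (120/18 per unit): all 18 → value 120, running total 120.00
- sim.zip (103/23 per unit): 16 of 23 → value 16×103/23 = 71.6522, running total 191.65
Total 191.65.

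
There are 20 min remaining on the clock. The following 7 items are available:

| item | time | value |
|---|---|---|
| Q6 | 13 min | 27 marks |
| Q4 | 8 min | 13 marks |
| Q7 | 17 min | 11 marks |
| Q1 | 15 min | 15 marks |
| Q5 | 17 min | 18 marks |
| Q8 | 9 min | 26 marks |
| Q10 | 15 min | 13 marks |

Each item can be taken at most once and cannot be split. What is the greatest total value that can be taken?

39 marks

Check high-value combinations within 20 min:
- Q4+Q8: time 8+9=17, value 13+26=39
- Q6: time 13, value 27
- Q8: time 9, value 26
- Q5: time 17, value 18
Best: 39 marks.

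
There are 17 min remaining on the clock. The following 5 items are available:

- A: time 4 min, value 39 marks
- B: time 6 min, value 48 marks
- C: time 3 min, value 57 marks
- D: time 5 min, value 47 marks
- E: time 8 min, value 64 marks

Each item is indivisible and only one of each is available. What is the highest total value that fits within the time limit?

This is a 0/1 knapsack; check combinations near the capacity.
- B+C+E: time 6+3+8=17, value 48+57+64=169
- C+D+E: time 3+5+8=16, value 57+47+64=168
- A+C+E: time 4+3+8=15, value 39+57+64=160
- B+C+D: time 6+3+5=14, value 48+57+47=152
- A+D+E: time 4+5+8=17, value 39+47+64=150
Best: 169 marks.

169 marks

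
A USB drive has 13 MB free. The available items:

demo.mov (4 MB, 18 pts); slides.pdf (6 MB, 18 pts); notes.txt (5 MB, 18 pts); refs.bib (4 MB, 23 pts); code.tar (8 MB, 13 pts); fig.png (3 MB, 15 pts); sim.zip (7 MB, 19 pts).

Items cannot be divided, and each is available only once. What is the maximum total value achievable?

59 pts

Check high-value combinations within 13 MB:
- demo.mov+notes.txt+refs.bib: size 4+5+4=13, value 18+18+23=59
- demo.mov+refs.bib+fig.png: size 4+4+3=11, value 18+23+15=56
- notes.txt+refs.bib+fig.png: size 5+4+3=12, value 18+23+15=56
Best: 59 pts.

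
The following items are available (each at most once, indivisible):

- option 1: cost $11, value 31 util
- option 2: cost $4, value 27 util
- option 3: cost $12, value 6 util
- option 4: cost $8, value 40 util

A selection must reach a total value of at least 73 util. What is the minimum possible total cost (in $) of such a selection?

Subsets with value ≥ 73, sorted by total cost:
- option 1+option 2+option 4: cost 23, value 98
- option 2+option 3+option 4: cost 24, value 73
- option 1+option 3+option 4: cost 31, value 77
- option 1+option 2+option 3+option 4: cost 35, value 104
Minimum cost: 23 $.

23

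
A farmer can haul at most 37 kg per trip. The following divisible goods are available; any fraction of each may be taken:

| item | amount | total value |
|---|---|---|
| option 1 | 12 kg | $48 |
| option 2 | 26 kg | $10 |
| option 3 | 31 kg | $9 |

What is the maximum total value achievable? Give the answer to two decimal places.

Take in order of value per unit:
- option 1 (48/12 per unit): all 12 → value 48, running total 48.00
- option 2 (10/26 per unit): 25 of 26 → value 25×10/26 = 9.6154, running total 57.62
Total 57.62.

57.62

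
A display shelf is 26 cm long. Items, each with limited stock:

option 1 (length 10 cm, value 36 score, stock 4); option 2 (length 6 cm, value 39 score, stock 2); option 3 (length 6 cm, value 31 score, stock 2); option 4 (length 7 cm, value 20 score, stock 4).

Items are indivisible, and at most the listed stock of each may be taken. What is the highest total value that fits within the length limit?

Best selections within length 26 and stock limits:
- 2×option 2 + 2×option 3: length 24, value 140
- 2×option 2 + 1×option 3 + 1×option 4: length 25, value 129
- 1×option 2 + 2×option 3 + 1×option 4: length 25, value 121
Best: 140 score.

140 score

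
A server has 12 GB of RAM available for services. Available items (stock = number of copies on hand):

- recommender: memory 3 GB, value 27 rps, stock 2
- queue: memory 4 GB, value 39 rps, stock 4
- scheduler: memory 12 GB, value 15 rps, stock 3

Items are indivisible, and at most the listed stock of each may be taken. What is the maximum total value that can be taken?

117 rps

Top feasible selections:
- 3×queue: memory 12, value 117
- 1×recommender + 2×queue: memory 11, value 105
- 2×recommender + 1×queue: memory 10, value 93
- 2×queue: memory 8, value 78
Best: 117 rps.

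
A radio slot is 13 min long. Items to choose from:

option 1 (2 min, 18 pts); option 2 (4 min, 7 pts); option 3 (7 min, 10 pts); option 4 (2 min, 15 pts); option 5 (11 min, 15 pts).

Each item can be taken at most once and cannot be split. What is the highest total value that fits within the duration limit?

43 pts

This is a 0/1 knapsack; check combinations near the capacity.
- option 1+option 3+option 4: duration 2+7+2=11, value 18+10+15=43
- option 1+option 2+option 4: duration 2+4+2=8, value 18+7+15=40
- option 1+option 2+option 3: duration 2+4+7=13, value 18+7+10=35
- option 1+option 4: duration 2+2=4, value 18+15=33
Best: 43 pts.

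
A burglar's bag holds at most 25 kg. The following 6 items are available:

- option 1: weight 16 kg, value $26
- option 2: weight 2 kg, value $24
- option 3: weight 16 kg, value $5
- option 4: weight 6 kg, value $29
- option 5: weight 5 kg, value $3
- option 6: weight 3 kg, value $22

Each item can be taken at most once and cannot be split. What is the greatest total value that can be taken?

Check high-value combinations within 25 kg:
- option 1+option 2+option 4: weight 16+2+6=24, value 26+24+29=79
- option 2+option 4+option 5+option 6: weight 2+6+5+3=16, value 24+29+3+22=78
- option 1+option 4+option 6: weight 16+6+3=25, value 26+29+22=77
- option 2+option 4+option 6: weight 2+6+3=11, value 24+29+22=75
- option 1+option 2+option 6: weight 16+2+3=21, value 26+24+22=72
Best: $79.

$79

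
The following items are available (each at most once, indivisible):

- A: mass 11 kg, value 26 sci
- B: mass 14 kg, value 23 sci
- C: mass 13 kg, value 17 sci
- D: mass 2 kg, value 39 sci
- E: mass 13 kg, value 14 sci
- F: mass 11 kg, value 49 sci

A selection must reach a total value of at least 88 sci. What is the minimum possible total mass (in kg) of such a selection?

Subsets with value ≥ 88, sorted by total mass:
- D+F: mass 13, value 88
- A+D+F: mass 24, value 114
- C+D+F: mass 26, value 105
Minimum mass: 13 kg.

13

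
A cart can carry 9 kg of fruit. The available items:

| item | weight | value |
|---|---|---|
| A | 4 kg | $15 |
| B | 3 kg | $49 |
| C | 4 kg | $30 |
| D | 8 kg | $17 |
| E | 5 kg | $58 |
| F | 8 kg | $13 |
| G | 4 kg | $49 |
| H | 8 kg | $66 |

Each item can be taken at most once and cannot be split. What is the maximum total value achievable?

$107

Check high-value combinations within 9 kg:
- B+E: weight 3+5=8, value 49+58=107
- E+G: weight 5+4=9, value 58+49=107
- B+G: weight 3+4=7, value 49+49=98
- C+E: weight 4+5=9, value 30+58=88
Best: $107.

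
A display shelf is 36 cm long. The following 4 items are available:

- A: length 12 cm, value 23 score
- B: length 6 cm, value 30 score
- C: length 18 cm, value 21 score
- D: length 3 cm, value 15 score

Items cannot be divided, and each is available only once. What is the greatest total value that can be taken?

Check high-value combinations within 36 cm:
- A+B+C: length 12+6+18=36, value 23+30+21=74
- A+B+D: length 12+6+3=21, value 23+30+15=68
- B+C+D: length 6+18+3=27, value 30+21+15=66
Best: 74 score.

74 score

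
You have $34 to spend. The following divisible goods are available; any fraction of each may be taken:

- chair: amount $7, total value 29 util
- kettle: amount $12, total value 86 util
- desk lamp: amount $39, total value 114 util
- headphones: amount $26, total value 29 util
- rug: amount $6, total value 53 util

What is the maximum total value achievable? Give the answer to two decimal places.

Take in order of value per unit:
- rug (53/6 per unit): all 6 → value 53, running total 53.00
- kettle (86/12 per unit): all 12 → value 86, running total 139.00
- chair (29/7 per unit): all 7 → value 29, running total 168.00
- desk lamp (114/39 per unit): 9 of 39 → value 9×114/39 = 26.3077, running total 194.31
Total 194.31.

194.31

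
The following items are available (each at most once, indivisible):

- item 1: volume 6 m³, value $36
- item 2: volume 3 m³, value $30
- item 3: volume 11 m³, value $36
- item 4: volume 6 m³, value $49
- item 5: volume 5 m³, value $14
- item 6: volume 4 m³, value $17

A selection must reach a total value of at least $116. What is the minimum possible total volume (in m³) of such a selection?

Subsets with value ≥ 116, sorted by total volume:
- item 1+item 2+item 4+item 6: volume 19, value 132
- item 1+item 2+item 4+item 5: volume 20, value 129
Minimum volume: 19 m³.

19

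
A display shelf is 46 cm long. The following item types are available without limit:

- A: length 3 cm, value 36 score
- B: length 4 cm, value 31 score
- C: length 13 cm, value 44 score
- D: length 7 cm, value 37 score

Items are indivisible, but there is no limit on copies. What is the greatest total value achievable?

540 score

Best value-per-unit is A at 36/3, and filling with it alone uses length 15×3=45. No mix of the others beats 15×36 = 540.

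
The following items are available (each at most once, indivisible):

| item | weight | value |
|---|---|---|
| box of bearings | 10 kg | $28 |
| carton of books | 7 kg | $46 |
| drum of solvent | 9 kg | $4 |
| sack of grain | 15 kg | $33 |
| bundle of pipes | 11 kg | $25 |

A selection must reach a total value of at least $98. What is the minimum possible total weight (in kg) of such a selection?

28

Subsets with value ≥ 98, sorted by total weight:
- box of bearings+carton of books+bundle of pipes: weight 28, value 99
- box of bearings+carton of books+sack of grain: weight 32, value 107
- carton of books+sack of grain+bundle of pipes: weight 33, value 104
- box of bearings+carton of books+drum of solvent+bundle of pipes: weight 37, value 103
Minimum weight: 28 kg.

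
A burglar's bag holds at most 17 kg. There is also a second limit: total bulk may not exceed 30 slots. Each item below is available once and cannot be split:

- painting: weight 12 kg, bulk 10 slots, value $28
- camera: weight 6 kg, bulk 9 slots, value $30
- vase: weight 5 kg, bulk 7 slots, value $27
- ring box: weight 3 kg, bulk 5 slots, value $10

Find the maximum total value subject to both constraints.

$67

Feasible sets respecting both limits:
- camera+vase+ring box: weight 14, bulk 21, value 67
- camera+vase: weight 11, bulk 16, value 57
- painting+vase: weight 17, bulk 17, value 55
Best: $67.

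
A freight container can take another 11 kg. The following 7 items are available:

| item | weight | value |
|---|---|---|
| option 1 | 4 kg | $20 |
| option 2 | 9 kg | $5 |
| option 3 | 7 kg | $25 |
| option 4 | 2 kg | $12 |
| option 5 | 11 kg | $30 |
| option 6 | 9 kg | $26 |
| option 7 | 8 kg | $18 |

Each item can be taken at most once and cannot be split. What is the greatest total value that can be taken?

$45

Check high-value combinations within 11 kg:
- option 1+option 3: weight 4+7=11, value 20+25=45
- option 4+option 6: weight 2+9=11, value 12+26=38
- option 3+option 4: weight 7+2=9, value 25+12=37
Best: $45.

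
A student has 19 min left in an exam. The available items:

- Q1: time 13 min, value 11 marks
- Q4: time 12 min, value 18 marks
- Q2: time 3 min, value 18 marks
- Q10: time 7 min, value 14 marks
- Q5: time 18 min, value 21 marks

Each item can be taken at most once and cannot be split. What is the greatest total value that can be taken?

36 marks

Check high-value combinations within 19 min:
- Q4+Q2: time 12+3=15, value 18+18=36
- Q2+Q10: time 3+7=10, value 18+14=32
- Q4+Q10: time 12+7=19, value 18+14=32
- Q1+Q2: time 13+3=16, value 11+18=29
- Q5: time 18, value 21
Best: 36 marks.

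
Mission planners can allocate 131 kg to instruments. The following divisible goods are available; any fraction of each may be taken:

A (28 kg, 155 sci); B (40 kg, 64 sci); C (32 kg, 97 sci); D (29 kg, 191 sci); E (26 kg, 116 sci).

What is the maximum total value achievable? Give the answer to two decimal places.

584.60

Take in order of value per unit:
- D (191/29 per unit): all 29 → value 191, running total 191.00
- A (155/28 per unit): all 28 → value 155, running total 346.00
- E (116/26 per unit): all 26 → value 116, running total 462.00
- C (97/32 per unit): all 32 → value 97, running total 559.00
- B (64/40 per unit): 16 of 40 → value 16×64/40 = 25.6000, running total 584.60
Total 584.60.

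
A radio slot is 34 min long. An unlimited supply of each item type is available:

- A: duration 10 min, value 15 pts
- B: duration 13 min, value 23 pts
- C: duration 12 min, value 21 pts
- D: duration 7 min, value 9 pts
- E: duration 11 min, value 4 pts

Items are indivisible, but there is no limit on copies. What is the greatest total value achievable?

57 pts

Best value-per-unit is B at 23/13; filling with it alone gives 2×23 = 46.
Optimal mix: 1×A + 2×C → duration 34, value 57.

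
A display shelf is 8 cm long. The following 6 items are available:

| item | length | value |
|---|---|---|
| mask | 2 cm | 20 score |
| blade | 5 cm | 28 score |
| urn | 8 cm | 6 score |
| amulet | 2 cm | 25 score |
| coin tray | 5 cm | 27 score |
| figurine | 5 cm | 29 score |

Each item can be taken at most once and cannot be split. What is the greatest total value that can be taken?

Check high-value combinations within 8 cm:
- amulet+figurine: length 2+5=7, value 25+29=54
- blade+amulet: length 5+2=7, value 28+25=53
- amulet+coin tray: length 2+5=7, value 25+27=52
- mask+figurine: length 2+5=7, value 20+29=49
Best: 54 score.

54 score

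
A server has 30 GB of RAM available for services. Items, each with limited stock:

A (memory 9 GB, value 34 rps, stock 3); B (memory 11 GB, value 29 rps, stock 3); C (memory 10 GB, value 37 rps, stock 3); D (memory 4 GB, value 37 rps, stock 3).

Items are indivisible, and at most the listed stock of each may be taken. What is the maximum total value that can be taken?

179 rps

Best selections within memory 30 and stock limits:
- 2×A + 3×D: memory 30, value 179
- 1×C + 3×D: memory 22, value 148
- 2×C + 2×D: memory 28, value 148
- 1×A + 3×D: memory 21, value 145
Best: 179 rps.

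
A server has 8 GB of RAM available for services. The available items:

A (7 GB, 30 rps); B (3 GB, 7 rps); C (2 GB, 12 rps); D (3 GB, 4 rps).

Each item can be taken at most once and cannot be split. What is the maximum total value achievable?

Check high-value combinations within 8 GB:
- A: memory 7, value 30
- B+C+D: memory 3+2+3=8, value 7+12+4=23
- B+C: memory 3+2=5, value 7+12=19
- C+D: memory 2+3=5, value 12+4=16
- C: memory 2, value 12
Best: 30 rps.

30 rps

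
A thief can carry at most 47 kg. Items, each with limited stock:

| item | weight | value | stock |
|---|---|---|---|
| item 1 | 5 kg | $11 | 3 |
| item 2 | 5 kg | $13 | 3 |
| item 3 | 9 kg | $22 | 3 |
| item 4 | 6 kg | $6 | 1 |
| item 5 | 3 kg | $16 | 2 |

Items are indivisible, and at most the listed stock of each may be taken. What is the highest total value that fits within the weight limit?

Best selections within weight 47 and stock limits:
- 1×item 1 + 3×item 2 + 2×item 3 + 2×item 5: weight 44, value 126
- 3×item 1 + 3×item 2 + 1×item 3 + 2×item 5: weight 45, value 126
- 2×item 2 + 3×item 3 + 2×item 5: weight 43, value 124
- 2×item 1 + 2×item 2 + 2×item 3 + 2×item 5: weight 44, value 124
Best: $126.

$126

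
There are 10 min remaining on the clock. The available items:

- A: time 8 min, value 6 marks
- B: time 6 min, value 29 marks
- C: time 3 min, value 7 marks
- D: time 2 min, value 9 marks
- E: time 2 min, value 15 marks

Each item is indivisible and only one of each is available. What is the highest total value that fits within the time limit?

53 marks

Check high-value combinations within 10 min:
- B+D+E: time 6+2+2=10, value 29+9+15=53
- B+E: time 6+2=8, value 29+15=44
- B+D: time 6+2=8, value 29+9=38
Best: 53 marks.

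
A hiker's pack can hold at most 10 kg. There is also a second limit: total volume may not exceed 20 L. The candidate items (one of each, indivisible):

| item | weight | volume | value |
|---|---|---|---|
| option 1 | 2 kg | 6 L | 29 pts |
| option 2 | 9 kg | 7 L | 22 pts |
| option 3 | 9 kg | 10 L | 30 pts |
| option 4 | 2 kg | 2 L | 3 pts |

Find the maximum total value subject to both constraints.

32 pts

Feasible sets respecting both limits:
- option 1+option 4: weight 4, volume 8, value 32
- option 3: weight 9, volume 10, value 30
- option 1: weight 2, volume 6, value 29
Best: 32 pts.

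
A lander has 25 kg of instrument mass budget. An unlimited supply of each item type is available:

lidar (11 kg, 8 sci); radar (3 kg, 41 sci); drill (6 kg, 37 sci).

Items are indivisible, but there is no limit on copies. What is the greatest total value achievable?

328 sci

Best value-per-unit is radar at 41/3, and filling with it alone uses mass 8×3=24. No mix of the others beats 8×41 = 328.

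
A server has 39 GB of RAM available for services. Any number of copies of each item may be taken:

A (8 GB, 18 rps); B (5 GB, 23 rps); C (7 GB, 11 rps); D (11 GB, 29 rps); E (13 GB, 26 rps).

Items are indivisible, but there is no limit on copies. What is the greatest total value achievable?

161 rps

Best value-per-unit is B at 23/5, and filling with it alone uses memory 7×5=35. No mix of the others beats 7×23 = 161.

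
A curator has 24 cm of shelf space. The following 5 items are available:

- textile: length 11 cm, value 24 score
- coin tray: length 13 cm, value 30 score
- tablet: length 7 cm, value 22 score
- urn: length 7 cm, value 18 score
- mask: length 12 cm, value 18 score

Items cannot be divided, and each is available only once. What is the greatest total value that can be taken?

Check high-value combinations within 24 cm:
- textile+coin tray: length 11+13=24, value 24+30=54
- coin tray+tablet: length 13+7=20, value 30+22=52
- coin tray+urn: length 13+7=20, value 30+18=48
Best: 54 score.

54 score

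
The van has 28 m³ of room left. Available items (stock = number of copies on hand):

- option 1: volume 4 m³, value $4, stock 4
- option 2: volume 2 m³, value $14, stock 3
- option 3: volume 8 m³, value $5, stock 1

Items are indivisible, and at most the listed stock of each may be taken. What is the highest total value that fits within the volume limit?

$59

Best selections within volume 28 and stock limits:
- 3×option 1 + 3×option 2 + 1×option 3: volume 26, value 59
- 4×option 1 + 3×option 2: volume 22, value 58
- 2×option 1 + 3×option 2 + 1×option 3: volume 22, value 55
Best: $59.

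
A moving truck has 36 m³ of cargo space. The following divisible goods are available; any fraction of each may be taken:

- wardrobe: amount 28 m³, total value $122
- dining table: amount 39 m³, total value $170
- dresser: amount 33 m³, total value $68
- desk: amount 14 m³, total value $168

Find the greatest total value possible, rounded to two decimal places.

263.90

Take in order of value per unit:
- desk (168/14 per unit): all 14 → value 168, running total 168.00
- dining table (170/39 per unit): 22 of 39 → value 22×170/39 = 95.8974, running total 263.90
Total 263.90.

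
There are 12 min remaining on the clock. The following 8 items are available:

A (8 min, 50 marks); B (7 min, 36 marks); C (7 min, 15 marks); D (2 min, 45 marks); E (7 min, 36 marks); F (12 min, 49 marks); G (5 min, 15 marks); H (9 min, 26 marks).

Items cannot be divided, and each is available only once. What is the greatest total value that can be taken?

Check high-value combinations within 12 min:
- A+D: time 8+2=10, value 50+45=95
- B+D: time 7+2=9, value 36+45=81
- D+E: time 2+7=9, value 45+36=81
Best: 95 marks.

95 marks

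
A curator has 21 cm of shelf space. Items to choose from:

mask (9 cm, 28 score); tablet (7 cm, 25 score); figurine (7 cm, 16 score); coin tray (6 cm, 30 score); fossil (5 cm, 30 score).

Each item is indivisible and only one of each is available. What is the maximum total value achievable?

Check high-value combinations within 21 cm:
- mask+coin tray+fossil: length 9+6+5=20, value 28+30+30=88
- tablet+coin tray+fossil: length 7+6+5=18, value 25+30+30=85
- mask+tablet+fossil: length 9+7+5=21, value 28+25+30=83
- figurine+coin tray+fossil: length 7+6+5=18, value 16+30+30=76
Best: 88 score.

88 score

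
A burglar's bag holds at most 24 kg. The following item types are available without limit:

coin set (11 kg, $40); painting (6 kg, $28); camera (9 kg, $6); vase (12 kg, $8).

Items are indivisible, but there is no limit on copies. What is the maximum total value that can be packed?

Best value-per-unit is painting at 28/6, and filling with it alone uses weight 4×6=24. No mix of the others beats 4×28 = 112.

$112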